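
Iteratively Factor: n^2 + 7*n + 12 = (n + 3)*(n + 4)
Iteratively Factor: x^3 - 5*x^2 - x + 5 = (x - 5)*(x^2 - 1) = (x - 5)*(x + 1)*(x - 1)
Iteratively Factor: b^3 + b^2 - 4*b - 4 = (b + 1)*(b^2 - 4) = (b - 2)*(b + 1)*(b + 2)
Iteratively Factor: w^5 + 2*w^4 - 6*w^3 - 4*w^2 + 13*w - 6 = (w - 1)*(w^4 + 3*w^3 - 3*w^2 - 7*w + 6) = (w - 1)*(w + 3)*(w^3 - 3*w + 2) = (w - 1)^2*(w + 3)*(w^2 + w - 2) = (w - 1)^2*(w + 2)*(w + 3)*(w - 1)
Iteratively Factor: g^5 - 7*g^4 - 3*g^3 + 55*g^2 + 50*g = (g + 2)*(g^4 - 9*g^3 + 15*g^2 + 25*g) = (g - 5)*(g + 2)*(g^3 - 4*g^2 - 5*g) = (g - 5)^2*(g + 2)*(g^2 + g) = (g - 5)^2*(g + 1)*(g + 2)*(g)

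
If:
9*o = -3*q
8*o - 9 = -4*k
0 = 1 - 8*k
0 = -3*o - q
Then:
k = 1/8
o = 17/16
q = -51/16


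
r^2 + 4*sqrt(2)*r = r*(r + 4*sqrt(2))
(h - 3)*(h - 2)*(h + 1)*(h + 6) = h^4 + 2*h^3 - 23*h^2 + 12*h + 36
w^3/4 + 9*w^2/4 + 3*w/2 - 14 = (w/4 + 1)*(w - 2)*(w + 7)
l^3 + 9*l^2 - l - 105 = (l - 3)*(l + 5)*(l + 7)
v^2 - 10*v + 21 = (v - 7)*(v - 3)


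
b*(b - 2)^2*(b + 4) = b^4 - 12*b^2 + 16*b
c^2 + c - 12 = (c - 3)*(c + 4)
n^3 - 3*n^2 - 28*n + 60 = (n - 6)*(n - 2)*(n + 5)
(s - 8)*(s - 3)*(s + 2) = s^3 - 9*s^2 + 2*s + 48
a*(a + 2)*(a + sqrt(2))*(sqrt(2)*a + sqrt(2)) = sqrt(2)*a^4 + 2*a^3 + 3*sqrt(2)*a^3 + 2*sqrt(2)*a^2 + 6*a^2 + 4*a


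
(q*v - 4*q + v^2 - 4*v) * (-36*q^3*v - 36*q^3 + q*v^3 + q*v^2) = -36*q^4*v^2 + 108*q^4*v + 144*q^4 - 36*q^3*v^3 + 108*q^3*v^2 + 144*q^3*v + q^2*v^4 - 3*q^2*v^3 - 4*q^2*v^2 + q*v^5 - 3*q*v^4 - 4*q*v^3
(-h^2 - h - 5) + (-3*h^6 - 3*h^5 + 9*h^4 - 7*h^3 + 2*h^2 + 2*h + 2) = -3*h^6 - 3*h^5 + 9*h^4 - 7*h^3 + h^2 + h - 3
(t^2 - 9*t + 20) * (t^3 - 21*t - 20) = t^5 - 9*t^4 - t^3 + 169*t^2 - 240*t - 400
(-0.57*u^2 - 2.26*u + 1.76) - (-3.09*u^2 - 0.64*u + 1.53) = 2.52*u^2 - 1.62*u + 0.23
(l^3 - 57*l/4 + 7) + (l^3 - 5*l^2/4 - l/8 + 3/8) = 2*l^3 - 5*l^2/4 - 115*l/8 + 59/8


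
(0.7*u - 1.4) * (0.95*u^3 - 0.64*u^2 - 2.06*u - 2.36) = 0.665*u^4 - 1.778*u^3 - 0.546*u^2 + 1.232*u + 3.304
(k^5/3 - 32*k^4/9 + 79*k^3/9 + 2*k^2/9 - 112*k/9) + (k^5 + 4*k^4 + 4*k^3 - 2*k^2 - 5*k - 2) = 4*k^5/3 + 4*k^4/9 + 115*k^3/9 - 16*k^2/9 - 157*k/9 - 2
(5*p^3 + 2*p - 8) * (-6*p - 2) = -30*p^4 - 10*p^3 - 12*p^2 + 44*p + 16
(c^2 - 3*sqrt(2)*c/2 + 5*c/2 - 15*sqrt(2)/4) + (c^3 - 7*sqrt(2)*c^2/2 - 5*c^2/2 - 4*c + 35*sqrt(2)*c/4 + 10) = c^3 - 7*sqrt(2)*c^2/2 - 3*c^2/2 - 3*c/2 + 29*sqrt(2)*c/4 - 15*sqrt(2)/4 + 10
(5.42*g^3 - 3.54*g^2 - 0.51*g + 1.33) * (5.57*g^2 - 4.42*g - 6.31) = 30.1894*g^5 - 43.6742*g^4 - 21.3941*g^3 + 31.9997*g^2 - 2.6605*g - 8.3923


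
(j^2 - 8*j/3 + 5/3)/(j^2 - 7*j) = (3*j^2 - 8*j + 5)/(3*j*(j - 7))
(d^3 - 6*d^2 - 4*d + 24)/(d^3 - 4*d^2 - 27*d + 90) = (d^2 - 4)/(d^2 + 2*d - 15)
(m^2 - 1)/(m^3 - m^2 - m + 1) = 1/(m - 1)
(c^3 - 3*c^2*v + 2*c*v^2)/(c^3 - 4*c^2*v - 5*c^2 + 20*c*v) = (c^2 - 3*c*v + 2*v^2)/(c^2 - 4*c*v - 5*c + 20*v)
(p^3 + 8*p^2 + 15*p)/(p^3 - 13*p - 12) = p*(p + 5)/(p^2 - 3*p - 4)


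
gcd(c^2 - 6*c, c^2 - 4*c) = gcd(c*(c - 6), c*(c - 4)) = c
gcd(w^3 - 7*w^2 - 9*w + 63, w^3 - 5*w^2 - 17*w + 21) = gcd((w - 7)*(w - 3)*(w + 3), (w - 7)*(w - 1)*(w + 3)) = w^2 - 4*w - 21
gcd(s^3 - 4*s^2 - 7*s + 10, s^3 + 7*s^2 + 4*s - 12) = s^2 + s - 2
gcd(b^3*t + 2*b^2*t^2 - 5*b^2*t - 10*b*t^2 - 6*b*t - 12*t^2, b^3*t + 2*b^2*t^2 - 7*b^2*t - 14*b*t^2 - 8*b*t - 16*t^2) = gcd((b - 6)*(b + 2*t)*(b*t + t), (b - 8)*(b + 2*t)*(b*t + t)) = b^2*t + 2*b*t^2 + b*t + 2*t^2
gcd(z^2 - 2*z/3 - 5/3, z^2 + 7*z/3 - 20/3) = z - 5/3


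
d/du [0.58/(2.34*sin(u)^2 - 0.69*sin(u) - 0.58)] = (0.4002 - 2.7144*sin(u))*cos(u)/(-2.34*sin(u)^2 + 0.69*sin(u) + 0.58)^2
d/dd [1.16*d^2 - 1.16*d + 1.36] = 2.32*d - 1.16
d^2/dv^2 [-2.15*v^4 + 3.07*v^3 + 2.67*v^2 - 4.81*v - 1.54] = -25.8*v^2 + 18.42*v + 5.34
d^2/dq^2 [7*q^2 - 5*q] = 14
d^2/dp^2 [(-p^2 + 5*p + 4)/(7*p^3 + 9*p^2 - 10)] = 2*(-49*p^6 + 735*p^5 + 2121*p^4 + 1931*p^3 + 2802*p^2 + 2190*p + 260)/(343*p^9 + 1323*p^8 + 1701*p^7 - 741*p^6 - 3780*p^5 - 2430*p^4 + 2100*p^3 + 2700*p^2 - 1000)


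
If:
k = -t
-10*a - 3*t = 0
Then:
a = -3*t/10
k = -t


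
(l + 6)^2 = l^2 + 12*l + 36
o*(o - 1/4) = o^2 - o/4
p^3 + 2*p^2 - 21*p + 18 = (p - 3)*(p - 1)*(p + 6)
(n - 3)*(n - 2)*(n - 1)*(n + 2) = n^4 - 4*n^3 - n^2 + 16*n - 12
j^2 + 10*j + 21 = (j + 3)*(j + 7)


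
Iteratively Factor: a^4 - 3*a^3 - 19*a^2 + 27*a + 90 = (a - 5)*(a^3 + 2*a^2 - 9*a - 18) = (a - 5)*(a + 3)*(a^2 - a - 6) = (a - 5)*(a - 3)*(a + 3)*(a + 2)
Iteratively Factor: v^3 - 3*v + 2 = (v - 1)*(v^2 + v - 2) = (v - 1)^2*(v + 2)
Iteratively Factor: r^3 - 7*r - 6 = (r - 3)*(r^2 + 3*r + 2) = (r - 3)*(r + 2)*(r + 1)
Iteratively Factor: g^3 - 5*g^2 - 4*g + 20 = (g - 5)*(g^2 - 4) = (g - 5)*(g + 2)*(g - 2)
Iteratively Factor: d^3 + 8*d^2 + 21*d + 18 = (d + 3)*(d^2 + 5*d + 6) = (d + 2)*(d + 3)*(d + 3)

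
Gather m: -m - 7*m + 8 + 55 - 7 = 56 - 8*m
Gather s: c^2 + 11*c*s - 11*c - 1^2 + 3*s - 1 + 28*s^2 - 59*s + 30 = c^2 - 11*c + 28*s^2 + s*(11*c - 56) + 28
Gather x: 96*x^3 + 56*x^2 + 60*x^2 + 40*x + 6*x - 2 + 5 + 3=96*x^3 + 116*x^2 + 46*x + 6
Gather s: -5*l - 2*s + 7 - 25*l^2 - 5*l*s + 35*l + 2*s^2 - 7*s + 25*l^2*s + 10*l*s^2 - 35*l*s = -25*l^2 + 30*l + s^2*(10*l + 2) + s*(25*l^2 - 40*l - 9) + 7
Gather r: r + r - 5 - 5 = 2*r - 10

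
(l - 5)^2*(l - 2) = l^3 - 12*l^2 + 45*l - 50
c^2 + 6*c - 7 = (c - 1)*(c + 7)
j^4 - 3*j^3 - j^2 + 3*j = j*(j - 3)*(j - 1)*(j + 1)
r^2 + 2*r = r*(r + 2)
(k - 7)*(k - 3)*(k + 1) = k^3 - 9*k^2 + 11*k + 21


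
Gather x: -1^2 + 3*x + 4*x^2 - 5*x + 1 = 4*x^2 - 2*x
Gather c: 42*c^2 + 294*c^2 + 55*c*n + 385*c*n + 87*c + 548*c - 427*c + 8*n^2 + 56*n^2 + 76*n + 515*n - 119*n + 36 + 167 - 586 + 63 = 336*c^2 + c*(440*n + 208) + 64*n^2 + 472*n - 320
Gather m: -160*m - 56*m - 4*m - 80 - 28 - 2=-220*m - 110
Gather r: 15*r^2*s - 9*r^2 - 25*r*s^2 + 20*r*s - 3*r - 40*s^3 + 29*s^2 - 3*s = r^2*(15*s - 9) + r*(-25*s^2 + 20*s - 3) - 40*s^3 + 29*s^2 - 3*s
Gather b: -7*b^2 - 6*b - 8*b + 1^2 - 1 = -7*b^2 - 14*b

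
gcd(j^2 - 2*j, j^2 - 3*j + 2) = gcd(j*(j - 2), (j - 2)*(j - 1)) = j - 2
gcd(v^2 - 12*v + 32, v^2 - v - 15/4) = 1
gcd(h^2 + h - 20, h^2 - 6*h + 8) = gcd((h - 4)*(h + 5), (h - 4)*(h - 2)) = h - 4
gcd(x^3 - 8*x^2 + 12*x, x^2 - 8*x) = x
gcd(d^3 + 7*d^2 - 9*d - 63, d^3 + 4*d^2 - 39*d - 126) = d^2 + 10*d + 21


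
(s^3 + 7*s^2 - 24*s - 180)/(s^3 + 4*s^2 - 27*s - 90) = (s + 6)/(s + 3)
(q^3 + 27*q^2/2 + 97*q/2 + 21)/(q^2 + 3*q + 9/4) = 2*(2*q^3 + 27*q^2 + 97*q + 42)/(4*q^2 + 12*q + 9)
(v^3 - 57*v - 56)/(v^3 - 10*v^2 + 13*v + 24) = (v + 7)/(v - 3)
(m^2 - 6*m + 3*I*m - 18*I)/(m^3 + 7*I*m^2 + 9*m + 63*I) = (m - 6)/(m^2 + 4*I*m + 21)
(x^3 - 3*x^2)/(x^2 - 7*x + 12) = x^2/(x - 4)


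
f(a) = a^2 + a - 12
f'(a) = 2*a + 1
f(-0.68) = -12.22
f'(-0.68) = -0.36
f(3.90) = 7.11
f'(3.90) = 8.80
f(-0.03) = -12.03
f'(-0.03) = 0.94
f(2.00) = -6.00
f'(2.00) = 5.00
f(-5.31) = 10.89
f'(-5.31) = -9.62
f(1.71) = -7.37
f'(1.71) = 4.42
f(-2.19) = -9.39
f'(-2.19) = -3.38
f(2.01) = -5.95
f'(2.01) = 5.02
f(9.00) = 78.00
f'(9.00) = 19.00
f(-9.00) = 60.00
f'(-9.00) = -17.00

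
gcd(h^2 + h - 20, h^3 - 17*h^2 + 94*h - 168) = h - 4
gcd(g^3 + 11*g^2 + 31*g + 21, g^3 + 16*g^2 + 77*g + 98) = g + 7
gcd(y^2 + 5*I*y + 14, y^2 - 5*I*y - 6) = y - 2*I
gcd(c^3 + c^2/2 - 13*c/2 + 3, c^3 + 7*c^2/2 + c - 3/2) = c^2 + 5*c/2 - 3/2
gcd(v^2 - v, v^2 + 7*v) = v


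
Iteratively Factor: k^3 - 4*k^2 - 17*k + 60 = (k - 5)*(k^2 + k - 12) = (k - 5)*(k + 4)*(k - 3)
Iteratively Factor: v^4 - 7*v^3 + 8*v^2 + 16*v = (v - 4)*(v^3 - 3*v^2 - 4*v) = (v - 4)*(v + 1)*(v^2 - 4*v) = v*(v - 4)*(v + 1)*(v - 4)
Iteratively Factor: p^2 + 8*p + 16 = (p + 4)*(p + 4)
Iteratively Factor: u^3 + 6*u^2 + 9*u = (u)*(u^2 + 6*u + 9) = u*(u + 3)*(u + 3)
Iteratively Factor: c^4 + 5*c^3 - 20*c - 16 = (c + 1)*(c^3 + 4*c^2 - 4*c - 16) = (c - 2)*(c + 1)*(c^2 + 6*c + 8) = (c - 2)*(c + 1)*(c + 2)*(c + 4)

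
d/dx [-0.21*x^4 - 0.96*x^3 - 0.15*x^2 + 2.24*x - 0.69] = -0.84*x^3 - 2.88*x^2 - 0.3*x + 2.24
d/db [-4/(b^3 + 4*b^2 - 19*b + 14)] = 4*(3*b^2 + 8*b - 19)/(b^3 + 4*b^2 - 19*b + 14)^2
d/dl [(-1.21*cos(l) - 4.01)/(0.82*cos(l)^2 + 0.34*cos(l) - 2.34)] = (0.9922*sin(l)^2 - 6.5764*cos(l) - 5.187)*sin(l)/(0.82*cos(l)^2 + 0.34*cos(l) - 2.34)^2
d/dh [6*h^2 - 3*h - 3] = 12*h - 3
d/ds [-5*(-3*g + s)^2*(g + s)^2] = 10*(-2*g + 2*s)*(g + s)*(3*g - s)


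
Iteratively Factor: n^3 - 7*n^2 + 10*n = (n)*(n^2 - 7*n + 10) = n*(n - 5)*(n - 2)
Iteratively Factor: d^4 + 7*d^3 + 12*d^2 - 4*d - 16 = (d + 2)*(d^3 + 5*d^2 + 2*d - 8) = (d - 1)*(d + 2)*(d^2 + 6*d + 8) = (d - 1)*(d + 2)*(d + 4)*(d + 2)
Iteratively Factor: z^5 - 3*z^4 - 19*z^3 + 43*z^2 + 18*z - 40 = (z - 2)*(z^4 - z^3 - 21*z^2 + z + 20) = (z - 2)*(z + 4)*(z^3 - 5*z^2 - z + 5) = (z - 5)*(z - 2)*(z + 4)*(z^2 - 1) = (z - 5)*(z - 2)*(z + 1)*(z + 4)*(z - 1)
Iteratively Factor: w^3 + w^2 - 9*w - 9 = (w - 3)*(w^2 + 4*w + 3) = (w - 3)*(w + 3)*(w + 1)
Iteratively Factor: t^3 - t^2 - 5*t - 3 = (t + 1)*(t^2 - 2*t - 3) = (t - 3)*(t + 1)*(t + 1)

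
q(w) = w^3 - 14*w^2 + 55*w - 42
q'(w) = 3*w^2 - 28*w + 55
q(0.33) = -25.34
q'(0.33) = 46.09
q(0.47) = -19.14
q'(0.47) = 42.50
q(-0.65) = -83.94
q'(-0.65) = 74.47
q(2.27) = 22.41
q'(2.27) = 6.90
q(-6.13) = -1135.57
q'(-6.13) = 339.37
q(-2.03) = -219.71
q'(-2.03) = 124.20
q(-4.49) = -661.71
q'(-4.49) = 241.20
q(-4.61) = -691.05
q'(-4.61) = 247.84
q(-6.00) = -1092.00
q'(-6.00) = 331.00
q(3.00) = 24.00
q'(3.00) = -2.00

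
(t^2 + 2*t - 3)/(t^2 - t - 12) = (t - 1)/(t - 4)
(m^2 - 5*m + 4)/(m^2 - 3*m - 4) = (m - 1)/(m + 1)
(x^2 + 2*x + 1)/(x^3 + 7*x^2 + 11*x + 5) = 1/(x + 5)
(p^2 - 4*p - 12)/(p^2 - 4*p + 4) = (p^2 - 4*p - 12)/(p^2 - 4*p + 4)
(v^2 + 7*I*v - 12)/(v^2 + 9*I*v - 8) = (v^2 + 7*I*v - 12)/(v^2 + 9*I*v - 8)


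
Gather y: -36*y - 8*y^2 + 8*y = -8*y^2 - 28*y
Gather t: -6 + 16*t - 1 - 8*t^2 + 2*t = -8*t^2 + 18*t - 7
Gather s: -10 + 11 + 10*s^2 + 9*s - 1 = 10*s^2 + 9*s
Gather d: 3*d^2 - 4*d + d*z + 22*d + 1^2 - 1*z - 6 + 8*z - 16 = 3*d^2 + d*(z + 18) + 7*z - 21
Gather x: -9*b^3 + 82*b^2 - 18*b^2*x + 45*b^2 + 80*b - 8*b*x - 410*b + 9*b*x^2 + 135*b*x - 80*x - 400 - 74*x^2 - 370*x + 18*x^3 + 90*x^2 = -9*b^3 + 127*b^2 - 330*b + 18*x^3 + x^2*(9*b + 16) + x*(-18*b^2 + 127*b - 450) - 400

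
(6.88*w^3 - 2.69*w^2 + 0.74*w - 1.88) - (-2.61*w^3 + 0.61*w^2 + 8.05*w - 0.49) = 9.49*w^3 - 3.3*w^2 - 7.31*w - 1.39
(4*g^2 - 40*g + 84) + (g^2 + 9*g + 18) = 5*g^2 - 31*g + 102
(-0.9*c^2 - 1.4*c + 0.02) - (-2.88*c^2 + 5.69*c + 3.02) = 1.98*c^2 - 7.09*c - 3.0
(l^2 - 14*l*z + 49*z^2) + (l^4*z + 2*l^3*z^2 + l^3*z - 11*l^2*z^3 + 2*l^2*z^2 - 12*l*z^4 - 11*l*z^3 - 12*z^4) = l^4*z + 2*l^3*z^2 + l^3*z - 11*l^2*z^3 + 2*l^2*z^2 + l^2 - 12*l*z^4 - 11*l*z^3 - 14*l*z - 12*z^4 + 49*z^2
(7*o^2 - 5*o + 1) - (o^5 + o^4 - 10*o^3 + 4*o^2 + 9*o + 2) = -o^5 - o^4 + 10*o^3 + 3*o^2 - 14*o - 1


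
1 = 1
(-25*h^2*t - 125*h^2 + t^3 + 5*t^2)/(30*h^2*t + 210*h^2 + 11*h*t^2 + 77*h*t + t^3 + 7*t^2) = (-5*h*t - 25*h + t^2 + 5*t)/(6*h*t + 42*h + t^2 + 7*t)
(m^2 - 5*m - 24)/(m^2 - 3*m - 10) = (-m^2 + 5*m + 24)/(-m^2 + 3*m + 10)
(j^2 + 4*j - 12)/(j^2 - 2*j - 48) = (j - 2)/(j - 8)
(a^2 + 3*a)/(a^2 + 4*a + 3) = a/(a + 1)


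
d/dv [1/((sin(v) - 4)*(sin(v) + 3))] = (-sin(2*v) + cos(v))/((sin(v) - 4)^2*(sin(v) + 3)^2)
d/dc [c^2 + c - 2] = 2*c + 1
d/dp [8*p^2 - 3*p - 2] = 16*p - 3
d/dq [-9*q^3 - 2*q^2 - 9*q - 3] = -27*q^2 - 4*q - 9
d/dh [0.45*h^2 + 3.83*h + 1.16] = 0.9*h + 3.83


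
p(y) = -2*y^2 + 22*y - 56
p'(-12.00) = 70.00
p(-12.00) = -608.00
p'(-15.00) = 82.00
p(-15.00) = -836.00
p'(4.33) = 4.68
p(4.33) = 1.76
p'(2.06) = 13.76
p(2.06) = -19.17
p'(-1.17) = 26.68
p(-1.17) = -84.48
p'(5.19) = 1.24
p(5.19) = 4.31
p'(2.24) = 13.04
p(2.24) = -16.76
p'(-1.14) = 26.56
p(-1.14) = -83.68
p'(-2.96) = 33.84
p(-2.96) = -138.64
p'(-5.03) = 42.12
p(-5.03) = -217.26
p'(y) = 22 - 4*y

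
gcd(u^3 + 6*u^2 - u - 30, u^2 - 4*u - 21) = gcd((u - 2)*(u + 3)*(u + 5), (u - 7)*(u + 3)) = u + 3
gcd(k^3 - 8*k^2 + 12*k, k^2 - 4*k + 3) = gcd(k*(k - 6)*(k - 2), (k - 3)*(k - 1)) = 1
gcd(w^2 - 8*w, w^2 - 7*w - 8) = w - 8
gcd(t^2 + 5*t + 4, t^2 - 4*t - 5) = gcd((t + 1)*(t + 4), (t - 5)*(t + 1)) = t + 1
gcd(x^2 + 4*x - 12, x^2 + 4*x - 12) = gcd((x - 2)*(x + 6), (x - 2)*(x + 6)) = x^2 + 4*x - 12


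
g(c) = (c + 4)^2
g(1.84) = 34.11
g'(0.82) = 9.64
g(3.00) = 49.00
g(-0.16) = 14.75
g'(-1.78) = 4.44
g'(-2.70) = 2.60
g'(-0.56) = 6.88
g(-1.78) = 4.93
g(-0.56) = 11.83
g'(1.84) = 11.68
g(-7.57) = 12.74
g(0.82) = 23.23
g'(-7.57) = -7.14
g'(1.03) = 10.06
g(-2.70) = 1.69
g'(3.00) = 14.00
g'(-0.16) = 7.68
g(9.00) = 169.00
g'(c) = 2*c + 8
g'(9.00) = 26.00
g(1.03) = 25.30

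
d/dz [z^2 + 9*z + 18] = 2*z + 9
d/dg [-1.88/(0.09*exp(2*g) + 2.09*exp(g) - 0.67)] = (0.3384*exp(g) + 3.9292)*exp(g)/(0.09*exp(2*g) + 2.09*exp(g) - 0.67)^2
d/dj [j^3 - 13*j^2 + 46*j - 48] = 3*j^2 - 26*j + 46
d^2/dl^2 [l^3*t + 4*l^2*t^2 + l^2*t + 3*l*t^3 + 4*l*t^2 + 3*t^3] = 2*t*(3*l + 4*t + 1)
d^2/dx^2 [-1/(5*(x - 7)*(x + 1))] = 2*(-(x - 7)^2 - (x - 7)*(x + 1) - (x + 1)^2)/(5*(x - 7)^3*(x + 1)^3)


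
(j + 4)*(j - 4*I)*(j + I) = j^3 + 4*j^2 - 3*I*j^2 + 4*j - 12*I*j + 16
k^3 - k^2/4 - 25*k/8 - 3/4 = (k - 2)*(k + 1/4)*(k + 3/2)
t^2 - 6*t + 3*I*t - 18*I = (t - 6)*(t + 3*I)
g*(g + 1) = g^2 + g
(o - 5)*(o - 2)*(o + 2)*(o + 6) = o^4 + o^3 - 34*o^2 - 4*o + 120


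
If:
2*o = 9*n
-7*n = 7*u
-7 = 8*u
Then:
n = 7/8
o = 63/16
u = -7/8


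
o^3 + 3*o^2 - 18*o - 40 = (o - 4)*(o + 2)*(o + 5)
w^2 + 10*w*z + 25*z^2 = (w + 5*z)^2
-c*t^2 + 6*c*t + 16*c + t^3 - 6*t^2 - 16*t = (-c + t)*(t - 8)*(t + 2)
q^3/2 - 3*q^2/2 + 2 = (q/2 + 1/2)*(q - 2)^2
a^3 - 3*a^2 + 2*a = a*(a - 2)*(a - 1)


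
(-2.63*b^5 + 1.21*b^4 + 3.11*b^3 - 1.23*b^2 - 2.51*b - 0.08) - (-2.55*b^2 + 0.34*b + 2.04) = -2.63*b^5 + 1.21*b^4 + 3.11*b^3 + 1.32*b^2 - 2.85*b - 2.12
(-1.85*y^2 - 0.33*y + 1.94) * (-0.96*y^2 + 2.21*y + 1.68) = 1.776*y^4 - 3.7717*y^3 - 5.6997*y^2 + 3.733*y + 3.2592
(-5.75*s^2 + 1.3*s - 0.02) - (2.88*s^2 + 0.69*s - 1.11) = -8.63*s^2 + 0.61*s + 1.09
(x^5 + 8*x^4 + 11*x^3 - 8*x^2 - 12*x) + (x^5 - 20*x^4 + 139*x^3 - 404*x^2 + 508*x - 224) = 2*x^5 - 12*x^4 + 150*x^3 - 412*x^2 + 496*x - 224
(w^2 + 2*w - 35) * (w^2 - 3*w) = w^4 - w^3 - 41*w^2 + 105*w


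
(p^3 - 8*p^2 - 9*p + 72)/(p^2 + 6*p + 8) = (p^3 - 8*p^2 - 9*p + 72)/(p^2 + 6*p + 8)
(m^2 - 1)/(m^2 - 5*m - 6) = (m - 1)/(m - 6)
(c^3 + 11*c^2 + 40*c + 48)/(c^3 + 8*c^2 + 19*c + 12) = (c + 4)/(c + 1)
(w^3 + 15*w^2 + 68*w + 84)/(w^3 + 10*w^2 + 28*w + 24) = (w + 7)/(w + 2)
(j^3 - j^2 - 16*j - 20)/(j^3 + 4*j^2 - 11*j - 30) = (j^2 - 3*j - 10)/(j^2 + 2*j - 15)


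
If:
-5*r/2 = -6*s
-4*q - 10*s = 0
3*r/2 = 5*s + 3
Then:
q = 75/14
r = -36/7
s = -15/7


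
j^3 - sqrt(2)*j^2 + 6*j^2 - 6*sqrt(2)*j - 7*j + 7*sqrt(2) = (j - 1)*(j + 7)*(j - sqrt(2))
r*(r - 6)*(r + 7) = r^3 + r^2 - 42*r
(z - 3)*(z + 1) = z^2 - 2*z - 3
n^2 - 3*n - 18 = (n - 6)*(n + 3)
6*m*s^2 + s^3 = s^2*(6*m + s)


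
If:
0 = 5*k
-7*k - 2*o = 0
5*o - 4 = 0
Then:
No Solution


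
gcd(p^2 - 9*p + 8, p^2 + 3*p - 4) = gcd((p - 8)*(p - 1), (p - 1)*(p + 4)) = p - 1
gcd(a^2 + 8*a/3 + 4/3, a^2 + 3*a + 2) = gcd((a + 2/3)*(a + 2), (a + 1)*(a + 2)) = a + 2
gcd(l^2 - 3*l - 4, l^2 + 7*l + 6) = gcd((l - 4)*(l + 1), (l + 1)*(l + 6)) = l + 1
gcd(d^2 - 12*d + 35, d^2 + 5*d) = 1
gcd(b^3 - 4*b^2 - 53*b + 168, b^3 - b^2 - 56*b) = b^2 - b - 56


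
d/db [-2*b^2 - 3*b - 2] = -4*b - 3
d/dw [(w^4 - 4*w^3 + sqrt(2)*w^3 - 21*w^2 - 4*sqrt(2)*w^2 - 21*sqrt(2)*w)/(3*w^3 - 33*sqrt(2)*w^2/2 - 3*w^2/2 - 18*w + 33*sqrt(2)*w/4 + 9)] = 2*(4*w^6 - 44*sqrt(2)*w^5 - 4*w^5 - 24*w^4 + 135*sqrt(2)*w^4 + 32*sqrt(2)*w^3 + 284*w^3 - 652*w^2 - 141*sqrt(2)*w^2 - 504*w - 96*sqrt(2)*w - 252*sqrt(2))/(3*(8*w^6 - 88*sqrt(2)*w^5 - 8*w^5 + 88*sqrt(2)*w^4 + 390*w^4 - 388*w^3 + 506*sqrt(2)*w^3 - 528*sqrt(2)*w^2 + 385*w^2 - 288*w + 132*sqrt(2)*w + 72))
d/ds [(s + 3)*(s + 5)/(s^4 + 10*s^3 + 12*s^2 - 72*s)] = 2*(-s^4 - 11*s^3 - 44*s^2 - 45*s + 90)/(s^2*(s^5 + 14*s^4 + 40*s^3 - 144*s^2 - 432*s + 864))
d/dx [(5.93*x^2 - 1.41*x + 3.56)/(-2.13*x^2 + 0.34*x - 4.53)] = (-0.9871*x^2 - 38.5602*x + 5.1769)/(4.5369*x^4 - 1.4484*x^3 + 19.4134*x^2 - 3.0804*x + 20.5209)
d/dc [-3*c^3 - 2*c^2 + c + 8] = -9*c^2 - 4*c + 1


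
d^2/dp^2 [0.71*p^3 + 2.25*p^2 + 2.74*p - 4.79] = 4.26*p + 4.5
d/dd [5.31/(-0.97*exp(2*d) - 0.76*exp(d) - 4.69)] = (10.3014*exp(d) + 4.0356)*exp(d)/(0.97*exp(2*d) + 0.76*exp(d) + 4.69)^2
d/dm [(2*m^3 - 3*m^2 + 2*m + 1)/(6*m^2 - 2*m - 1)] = 2*m*(6*m^3 - 4*m^2 - 6*m - 3)/(36*m^4 - 24*m^3 - 8*m^2 + 4*m + 1)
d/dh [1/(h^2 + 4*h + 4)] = 2*(-h - 2)/(h^2 + 4*h + 4)^2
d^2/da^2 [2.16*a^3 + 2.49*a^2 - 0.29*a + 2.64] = 12.96*a + 4.98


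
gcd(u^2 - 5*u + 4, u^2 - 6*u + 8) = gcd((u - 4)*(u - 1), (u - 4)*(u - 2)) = u - 4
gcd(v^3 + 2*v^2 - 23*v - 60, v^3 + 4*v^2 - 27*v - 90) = v^2 - 2*v - 15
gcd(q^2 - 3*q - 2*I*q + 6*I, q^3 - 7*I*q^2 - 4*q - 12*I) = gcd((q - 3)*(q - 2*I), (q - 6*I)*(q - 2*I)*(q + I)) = q - 2*I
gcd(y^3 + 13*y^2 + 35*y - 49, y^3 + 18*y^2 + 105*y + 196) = y^2 + 14*y + 49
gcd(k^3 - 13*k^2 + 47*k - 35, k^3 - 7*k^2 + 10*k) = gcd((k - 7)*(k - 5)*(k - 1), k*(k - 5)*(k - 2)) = k - 5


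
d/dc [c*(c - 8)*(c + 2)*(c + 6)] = 4*c^3 - 104*c - 96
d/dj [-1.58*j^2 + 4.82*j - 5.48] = 4.82 - 3.16*j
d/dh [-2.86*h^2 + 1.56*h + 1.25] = 1.56 - 5.72*h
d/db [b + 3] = 1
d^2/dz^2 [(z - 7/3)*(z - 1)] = 2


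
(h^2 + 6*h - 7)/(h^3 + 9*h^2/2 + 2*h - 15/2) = 2*(h + 7)/(2*h^2 + 11*h + 15)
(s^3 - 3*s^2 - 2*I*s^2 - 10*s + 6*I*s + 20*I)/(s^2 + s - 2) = (s^2 - s*(5 + 2*I) + 10*I)/(s - 1)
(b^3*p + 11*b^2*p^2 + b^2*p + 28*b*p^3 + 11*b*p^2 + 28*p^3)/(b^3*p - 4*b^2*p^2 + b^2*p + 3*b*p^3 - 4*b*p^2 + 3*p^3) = (b^2 + 11*b*p + 28*p^2)/(b^2 - 4*b*p + 3*p^2)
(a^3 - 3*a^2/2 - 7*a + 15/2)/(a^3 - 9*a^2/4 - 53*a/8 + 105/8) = 4*(a - 1)/(4*a - 7)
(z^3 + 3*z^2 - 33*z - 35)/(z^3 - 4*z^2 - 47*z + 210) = (z + 1)/(z - 6)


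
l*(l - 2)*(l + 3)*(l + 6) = l^4 + 7*l^3 - 36*l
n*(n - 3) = n^2 - 3*n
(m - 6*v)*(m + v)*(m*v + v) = m^3*v - 5*m^2*v^2 + m^2*v - 6*m*v^3 - 5*m*v^2 - 6*v^3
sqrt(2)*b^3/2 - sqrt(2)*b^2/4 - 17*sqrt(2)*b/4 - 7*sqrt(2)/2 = (b - 7/2)*(b + 2)*(sqrt(2)*b/2 + sqrt(2)/2)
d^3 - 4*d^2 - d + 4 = (d - 4)*(d - 1)*(d + 1)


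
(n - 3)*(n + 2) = n^2 - n - 6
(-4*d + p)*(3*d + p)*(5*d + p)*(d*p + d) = -60*d^4*p - 60*d^4 - 17*d^3*p^2 - 17*d^3*p + 4*d^2*p^3 + 4*d^2*p^2 + d*p^4 + d*p^3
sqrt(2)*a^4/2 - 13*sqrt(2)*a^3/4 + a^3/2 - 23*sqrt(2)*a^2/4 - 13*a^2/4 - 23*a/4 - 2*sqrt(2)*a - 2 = (a - 8)*(a + 1/2)*(a + 1)*(sqrt(2)*a/2 + 1/2)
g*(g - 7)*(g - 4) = g^3 - 11*g^2 + 28*g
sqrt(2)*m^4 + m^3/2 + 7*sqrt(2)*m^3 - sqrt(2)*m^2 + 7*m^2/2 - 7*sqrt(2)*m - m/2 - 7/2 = (m - 1)*(m + 1)*(m + 7)*(sqrt(2)*m + 1/2)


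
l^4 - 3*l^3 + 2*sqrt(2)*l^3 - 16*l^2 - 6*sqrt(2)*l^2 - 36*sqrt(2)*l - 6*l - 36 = (l - 6)*(l + 3)*(l + sqrt(2))^2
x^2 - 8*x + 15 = (x - 5)*(x - 3)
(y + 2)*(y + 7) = y^2 + 9*y + 14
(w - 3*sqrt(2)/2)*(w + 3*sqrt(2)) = w^2 + 3*sqrt(2)*w/2 - 9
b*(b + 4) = b^2 + 4*b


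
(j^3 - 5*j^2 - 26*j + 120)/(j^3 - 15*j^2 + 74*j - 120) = (j + 5)/(j - 5)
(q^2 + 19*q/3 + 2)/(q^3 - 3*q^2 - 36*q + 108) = (q + 1/3)/(q^2 - 9*q + 18)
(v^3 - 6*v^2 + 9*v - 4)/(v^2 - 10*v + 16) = (v^3 - 6*v^2 + 9*v - 4)/(v^2 - 10*v + 16)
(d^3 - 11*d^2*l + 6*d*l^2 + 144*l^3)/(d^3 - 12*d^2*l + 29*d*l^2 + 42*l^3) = (d^2 - 5*d*l - 24*l^2)/(d^2 - 6*d*l - 7*l^2)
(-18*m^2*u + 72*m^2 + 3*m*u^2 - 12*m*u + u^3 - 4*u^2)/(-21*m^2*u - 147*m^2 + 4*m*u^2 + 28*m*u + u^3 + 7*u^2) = (6*m*u - 24*m + u^2 - 4*u)/(7*m*u + 49*m + u^2 + 7*u)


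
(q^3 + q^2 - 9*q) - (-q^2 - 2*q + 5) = q^3 + 2*q^2 - 7*q - 5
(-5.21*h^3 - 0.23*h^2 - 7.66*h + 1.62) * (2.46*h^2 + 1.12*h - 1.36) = -12.8166*h^5 - 6.401*h^4 - 12.0156*h^3 - 4.2812*h^2 + 12.232*h - 2.2032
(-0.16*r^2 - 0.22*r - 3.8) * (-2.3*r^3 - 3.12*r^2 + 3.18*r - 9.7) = 0.368*r^5 + 1.0052*r^4 + 8.9176*r^3 + 12.7084*r^2 - 9.95*r + 36.86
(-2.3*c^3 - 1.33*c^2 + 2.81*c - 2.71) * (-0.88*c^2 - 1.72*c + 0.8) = 2.024*c^5 + 5.1264*c^4 - 2.0252*c^3 - 3.5124*c^2 + 6.9092*c - 2.168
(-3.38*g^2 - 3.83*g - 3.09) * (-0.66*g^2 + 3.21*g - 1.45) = 2.2308*g^4 - 8.322*g^3 - 5.3539*g^2 - 4.3654*g + 4.4805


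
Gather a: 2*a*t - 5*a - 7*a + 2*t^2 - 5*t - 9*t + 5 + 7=a*(2*t - 12) + 2*t^2 - 14*t + 12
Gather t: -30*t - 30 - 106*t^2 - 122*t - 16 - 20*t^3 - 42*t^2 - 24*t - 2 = -20*t^3 - 148*t^2 - 176*t - 48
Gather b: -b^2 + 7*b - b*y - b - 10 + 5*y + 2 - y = -b^2 + b*(6 - y) + 4*y - 8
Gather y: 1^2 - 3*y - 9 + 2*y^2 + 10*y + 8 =2*y^2 + 7*y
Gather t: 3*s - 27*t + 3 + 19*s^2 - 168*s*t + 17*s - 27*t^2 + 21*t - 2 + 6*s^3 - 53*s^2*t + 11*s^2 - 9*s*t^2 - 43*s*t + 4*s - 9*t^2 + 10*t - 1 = 6*s^3 + 30*s^2 + 24*s + t^2*(-9*s - 36) + t*(-53*s^2 - 211*s + 4)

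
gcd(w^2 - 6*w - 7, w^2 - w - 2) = w + 1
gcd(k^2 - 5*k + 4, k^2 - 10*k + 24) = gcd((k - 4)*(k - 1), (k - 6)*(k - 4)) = k - 4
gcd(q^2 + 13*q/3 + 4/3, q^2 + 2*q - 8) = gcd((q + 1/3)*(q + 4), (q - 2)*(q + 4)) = q + 4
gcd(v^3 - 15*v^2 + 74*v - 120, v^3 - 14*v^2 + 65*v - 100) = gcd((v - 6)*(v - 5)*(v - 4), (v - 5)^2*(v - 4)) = v^2 - 9*v + 20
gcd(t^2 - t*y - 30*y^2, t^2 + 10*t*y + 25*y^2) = t + 5*y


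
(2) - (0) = 2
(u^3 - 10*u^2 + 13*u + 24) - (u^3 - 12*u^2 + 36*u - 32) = 2*u^2 - 23*u + 56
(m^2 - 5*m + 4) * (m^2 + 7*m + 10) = m^4 + 2*m^3 - 21*m^2 - 22*m + 40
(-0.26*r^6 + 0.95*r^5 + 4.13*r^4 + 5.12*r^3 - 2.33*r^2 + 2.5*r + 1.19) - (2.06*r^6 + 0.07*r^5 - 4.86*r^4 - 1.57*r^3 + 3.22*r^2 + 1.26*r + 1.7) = -2.32*r^6 + 0.88*r^5 + 8.99*r^4 + 6.69*r^3 - 5.55*r^2 + 1.24*r - 0.51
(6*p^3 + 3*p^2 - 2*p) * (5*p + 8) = 30*p^4 + 63*p^3 + 14*p^2 - 16*p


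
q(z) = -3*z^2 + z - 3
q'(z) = 1 - 6*z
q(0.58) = -3.43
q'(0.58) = -2.48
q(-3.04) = -33.76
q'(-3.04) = 19.24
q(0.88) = -4.44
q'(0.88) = -4.28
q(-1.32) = -9.55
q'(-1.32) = 8.92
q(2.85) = -24.52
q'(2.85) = -16.10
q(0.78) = -4.05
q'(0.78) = -3.68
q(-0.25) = -3.44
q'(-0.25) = 2.50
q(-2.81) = -29.50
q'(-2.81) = 17.86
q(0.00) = -3.00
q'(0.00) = 1.00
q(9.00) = -237.00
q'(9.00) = -53.00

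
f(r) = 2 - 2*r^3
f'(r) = -6*r^2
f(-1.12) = 4.81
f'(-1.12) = -7.53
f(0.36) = 1.91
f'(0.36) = -0.78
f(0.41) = 1.86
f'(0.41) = -1.01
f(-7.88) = 980.61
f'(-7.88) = -372.57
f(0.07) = 2.00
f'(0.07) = -0.03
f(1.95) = -12.83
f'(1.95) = -22.82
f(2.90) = -46.78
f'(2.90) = -50.46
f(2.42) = -26.34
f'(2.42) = -35.14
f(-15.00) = 6752.00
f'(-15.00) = -1350.00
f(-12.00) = 3458.00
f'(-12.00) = -864.00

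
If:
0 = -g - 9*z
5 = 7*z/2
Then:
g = -90/7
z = 10/7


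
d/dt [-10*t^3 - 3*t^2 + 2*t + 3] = -30*t^2 - 6*t + 2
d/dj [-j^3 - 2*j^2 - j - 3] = -3*j^2 - 4*j - 1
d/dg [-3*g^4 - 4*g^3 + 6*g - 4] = -12*g^3 - 12*g^2 + 6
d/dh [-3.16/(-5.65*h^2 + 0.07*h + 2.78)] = (0.2212 - 35.708*h)/(-5.65*h^2 + 0.07*h + 2.78)^2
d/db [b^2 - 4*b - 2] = 2*b - 4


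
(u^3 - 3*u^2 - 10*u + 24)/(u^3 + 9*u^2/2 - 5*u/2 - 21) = 2*(u - 4)/(2*u + 7)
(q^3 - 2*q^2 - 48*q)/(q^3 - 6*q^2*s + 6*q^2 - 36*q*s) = (q - 8)/(q - 6*s)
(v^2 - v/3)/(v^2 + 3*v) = (v - 1/3)/(v + 3)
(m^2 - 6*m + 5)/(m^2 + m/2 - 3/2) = 2*(m - 5)/(2*m + 3)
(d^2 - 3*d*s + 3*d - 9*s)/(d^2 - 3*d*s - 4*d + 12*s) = (d + 3)/(d - 4)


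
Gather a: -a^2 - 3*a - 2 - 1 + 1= -a^2 - 3*a - 2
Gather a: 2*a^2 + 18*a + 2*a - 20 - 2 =2*a^2 + 20*a - 22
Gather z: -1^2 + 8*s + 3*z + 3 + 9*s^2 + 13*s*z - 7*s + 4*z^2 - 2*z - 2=9*s^2 + s + 4*z^2 + z*(13*s + 1)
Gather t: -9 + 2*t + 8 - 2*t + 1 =0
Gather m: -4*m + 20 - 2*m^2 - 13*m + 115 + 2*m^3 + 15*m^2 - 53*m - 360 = 2*m^3 + 13*m^2 - 70*m - 225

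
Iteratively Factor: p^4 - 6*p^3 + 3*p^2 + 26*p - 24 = (p - 4)*(p^3 - 2*p^2 - 5*p + 6) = (p - 4)*(p + 2)*(p^2 - 4*p + 3) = (p - 4)*(p - 3)*(p + 2)*(p - 1)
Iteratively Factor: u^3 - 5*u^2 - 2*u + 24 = (u - 4)*(u^2 - u - 6) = (u - 4)*(u + 2)*(u - 3)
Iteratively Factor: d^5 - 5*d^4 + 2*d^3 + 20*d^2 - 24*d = (d - 2)*(d^4 - 3*d^3 - 4*d^2 + 12*d) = (d - 2)^2*(d^3 - d^2 - 6*d) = d*(d - 2)^2*(d^2 - d - 6) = d*(d - 2)^2*(d + 2)*(d - 3)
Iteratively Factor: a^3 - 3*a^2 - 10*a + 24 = (a + 3)*(a^2 - 6*a + 8) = (a - 4)*(a + 3)*(a - 2)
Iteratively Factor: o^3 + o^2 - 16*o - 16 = (o + 1)*(o^2 - 16) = (o - 4)*(o + 1)*(o + 4)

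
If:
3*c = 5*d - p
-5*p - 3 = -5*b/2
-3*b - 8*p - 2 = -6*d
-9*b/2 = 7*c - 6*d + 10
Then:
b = -788/895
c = -1918/895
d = -1337/895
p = -931/895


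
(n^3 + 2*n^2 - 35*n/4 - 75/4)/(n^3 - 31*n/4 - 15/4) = (2*n + 5)/(2*n + 1)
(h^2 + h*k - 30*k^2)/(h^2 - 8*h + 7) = (h^2 + h*k - 30*k^2)/(h^2 - 8*h + 7)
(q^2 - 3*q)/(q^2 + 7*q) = (q - 3)/(q + 7)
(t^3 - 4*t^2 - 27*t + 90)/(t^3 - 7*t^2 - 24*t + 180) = (t - 3)/(t - 6)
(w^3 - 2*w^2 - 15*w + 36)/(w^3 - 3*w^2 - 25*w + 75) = (w^2 + w - 12)/(w^2 - 25)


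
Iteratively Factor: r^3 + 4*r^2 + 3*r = (r + 3)*(r^2 + r) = r*(r + 3)*(r + 1)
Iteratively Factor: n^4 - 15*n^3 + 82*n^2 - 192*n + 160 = (n - 2)*(n^3 - 13*n^2 + 56*n - 80) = (n - 4)*(n - 2)*(n^2 - 9*n + 20) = (n - 4)^2*(n - 2)*(n - 5)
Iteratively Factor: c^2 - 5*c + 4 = (c - 1)*(c - 4)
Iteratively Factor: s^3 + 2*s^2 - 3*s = (s + 3)*(s^2 - s) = s*(s + 3)*(s - 1)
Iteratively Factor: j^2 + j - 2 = (j + 2)*(j - 1)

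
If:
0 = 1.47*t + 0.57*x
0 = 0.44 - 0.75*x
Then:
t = -0.23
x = 0.59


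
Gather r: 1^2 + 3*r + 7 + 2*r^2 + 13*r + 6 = 2*r^2 + 16*r + 14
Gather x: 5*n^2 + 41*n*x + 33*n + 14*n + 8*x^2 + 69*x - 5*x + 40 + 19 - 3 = 5*n^2 + 47*n + 8*x^2 + x*(41*n + 64) + 56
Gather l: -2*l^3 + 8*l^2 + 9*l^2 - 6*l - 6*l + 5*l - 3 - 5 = -2*l^3 + 17*l^2 - 7*l - 8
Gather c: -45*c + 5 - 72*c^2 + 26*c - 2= -72*c^2 - 19*c + 3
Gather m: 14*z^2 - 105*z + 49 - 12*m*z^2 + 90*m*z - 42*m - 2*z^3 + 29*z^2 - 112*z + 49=m*(-12*z^2 + 90*z - 42) - 2*z^3 + 43*z^2 - 217*z + 98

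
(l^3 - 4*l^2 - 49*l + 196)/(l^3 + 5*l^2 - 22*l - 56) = (l - 7)/(l + 2)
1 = 1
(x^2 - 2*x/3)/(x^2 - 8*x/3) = (3*x - 2)/(3*x - 8)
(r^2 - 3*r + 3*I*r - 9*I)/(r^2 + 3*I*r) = (r - 3)/r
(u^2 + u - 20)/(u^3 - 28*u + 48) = (u + 5)/(u^2 + 4*u - 12)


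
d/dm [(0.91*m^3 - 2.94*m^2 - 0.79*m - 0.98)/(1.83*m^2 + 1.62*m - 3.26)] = (1.6653*m^4 + 2.9484*m^3 - 12.2169*m^2 + 22.7556*m + 4.163)/(3.3489*m^4 + 5.9292*m^3 - 9.3072*m^2 - 10.5624*m + 10.6276)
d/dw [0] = 0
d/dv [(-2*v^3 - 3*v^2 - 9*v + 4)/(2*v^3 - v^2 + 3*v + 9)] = (8*v^4 + 24*v^3 - 96*v^2 - 46*v - 93)/(4*v^6 - 4*v^5 + 13*v^4 + 30*v^3 - 9*v^2 + 54*v + 81)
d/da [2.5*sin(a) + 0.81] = 2.5*cos(a)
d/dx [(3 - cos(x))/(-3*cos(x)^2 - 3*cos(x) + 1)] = (3*cos(x)^2 - 18*cos(x) - 8)*sin(x)/(-3*sin(x)^2 + 3*cos(x) + 2)^2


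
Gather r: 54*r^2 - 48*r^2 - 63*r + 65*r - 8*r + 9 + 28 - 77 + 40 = 6*r^2 - 6*r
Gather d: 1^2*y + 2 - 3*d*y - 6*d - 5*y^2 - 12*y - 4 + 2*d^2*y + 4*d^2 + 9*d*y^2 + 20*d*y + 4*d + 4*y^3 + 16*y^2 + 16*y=d^2*(2*y + 4) + d*(9*y^2 + 17*y - 2) + 4*y^3 + 11*y^2 + 5*y - 2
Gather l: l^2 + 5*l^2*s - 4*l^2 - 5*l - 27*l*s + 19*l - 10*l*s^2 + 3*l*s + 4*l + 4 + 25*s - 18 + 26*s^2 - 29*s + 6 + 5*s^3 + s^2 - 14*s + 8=l^2*(5*s - 3) + l*(-10*s^2 - 24*s + 18) + 5*s^3 + 27*s^2 - 18*s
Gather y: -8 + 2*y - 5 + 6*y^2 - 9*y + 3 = 6*y^2 - 7*y - 10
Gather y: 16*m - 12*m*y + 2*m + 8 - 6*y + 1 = 18*m + y*(-12*m - 6) + 9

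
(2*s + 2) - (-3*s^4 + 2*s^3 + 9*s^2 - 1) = 3*s^4 - 2*s^3 - 9*s^2 + 2*s + 3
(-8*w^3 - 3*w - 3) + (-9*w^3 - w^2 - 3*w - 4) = -17*w^3 - w^2 - 6*w - 7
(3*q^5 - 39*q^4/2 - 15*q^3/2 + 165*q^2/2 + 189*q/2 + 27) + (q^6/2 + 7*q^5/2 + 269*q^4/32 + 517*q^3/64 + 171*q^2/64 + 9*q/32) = q^6/2 + 13*q^5/2 - 355*q^4/32 + 37*q^3/64 + 5451*q^2/64 + 3033*q/32 + 27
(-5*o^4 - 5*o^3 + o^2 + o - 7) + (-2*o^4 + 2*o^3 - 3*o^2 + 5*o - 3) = -7*o^4 - 3*o^3 - 2*o^2 + 6*o - 10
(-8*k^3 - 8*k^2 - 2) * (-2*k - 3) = 16*k^4 + 40*k^3 + 24*k^2 + 4*k + 6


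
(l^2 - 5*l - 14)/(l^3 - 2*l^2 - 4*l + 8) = (l - 7)/(l^2 - 4*l + 4)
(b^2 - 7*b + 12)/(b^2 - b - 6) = (b - 4)/(b + 2)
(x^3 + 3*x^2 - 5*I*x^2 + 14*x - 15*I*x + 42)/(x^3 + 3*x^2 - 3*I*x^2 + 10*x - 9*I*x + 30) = (x - 7*I)/(x - 5*I)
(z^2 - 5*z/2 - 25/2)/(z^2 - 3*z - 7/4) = 2*(-2*z^2 + 5*z + 25)/(-4*z^2 + 12*z + 7)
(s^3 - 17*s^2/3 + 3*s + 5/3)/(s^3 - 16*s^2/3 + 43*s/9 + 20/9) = 3*(s^2 - 6*s + 5)/(3*s^2 - 17*s + 20)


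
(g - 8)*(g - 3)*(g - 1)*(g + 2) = g^4 - 10*g^3 + 11*g^2 + 46*g - 48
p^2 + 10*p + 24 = (p + 4)*(p + 6)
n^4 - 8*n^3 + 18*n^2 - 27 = (n - 3)^3*(n + 1)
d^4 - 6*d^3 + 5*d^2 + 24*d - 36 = (d - 3)^2*(d - 2)*(d + 2)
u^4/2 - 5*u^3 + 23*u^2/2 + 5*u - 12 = (u/2 + 1/2)*(u - 6)*(u - 4)*(u - 1)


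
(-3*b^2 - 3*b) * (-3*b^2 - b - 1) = 9*b^4 + 12*b^3 + 6*b^2 + 3*b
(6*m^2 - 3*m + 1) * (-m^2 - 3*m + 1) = -6*m^4 - 15*m^3 + 14*m^2 - 6*m + 1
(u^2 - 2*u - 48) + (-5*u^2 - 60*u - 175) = -4*u^2 - 62*u - 223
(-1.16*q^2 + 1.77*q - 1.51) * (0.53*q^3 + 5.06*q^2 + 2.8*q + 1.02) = -0.6148*q^5 - 4.9315*q^4 + 4.9079*q^3 - 3.8678*q^2 - 2.4226*q - 1.5402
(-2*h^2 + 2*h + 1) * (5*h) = -10*h^3 + 10*h^2 + 5*h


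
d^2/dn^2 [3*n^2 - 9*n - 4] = 6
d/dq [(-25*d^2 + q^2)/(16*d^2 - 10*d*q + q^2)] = 2*(q*(16*d^2 - 10*d*q + q^2) - (5*d - q)*(25*d^2 - q^2))/(16*d^2 - 10*d*q + q^2)^2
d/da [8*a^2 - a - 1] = 16*a - 1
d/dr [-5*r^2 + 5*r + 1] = 5 - 10*r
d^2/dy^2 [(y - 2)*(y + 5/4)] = 2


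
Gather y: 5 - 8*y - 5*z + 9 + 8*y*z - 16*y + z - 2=y*(8*z - 24) - 4*z + 12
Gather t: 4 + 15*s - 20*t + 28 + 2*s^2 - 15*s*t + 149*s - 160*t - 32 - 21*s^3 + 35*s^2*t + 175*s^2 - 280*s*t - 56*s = -21*s^3 + 177*s^2 + 108*s + t*(35*s^2 - 295*s - 180)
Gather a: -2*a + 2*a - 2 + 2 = 0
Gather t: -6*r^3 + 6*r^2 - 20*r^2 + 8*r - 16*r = -6*r^3 - 14*r^2 - 8*r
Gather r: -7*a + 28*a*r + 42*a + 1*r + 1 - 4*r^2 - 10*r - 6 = 35*a - 4*r^2 + r*(28*a - 9) - 5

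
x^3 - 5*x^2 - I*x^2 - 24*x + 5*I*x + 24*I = (x - 8)*(x + 3)*(x - I)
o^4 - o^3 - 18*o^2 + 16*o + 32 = (o - 4)*(o - 2)*(o + 1)*(o + 4)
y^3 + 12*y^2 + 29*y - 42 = (y - 1)*(y + 6)*(y + 7)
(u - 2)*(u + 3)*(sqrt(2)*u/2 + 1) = sqrt(2)*u^3/2 + sqrt(2)*u^2/2 + u^2 - 3*sqrt(2)*u + u - 6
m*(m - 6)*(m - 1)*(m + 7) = m^4 - 43*m^2 + 42*m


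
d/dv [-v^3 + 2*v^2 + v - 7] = -3*v^2 + 4*v + 1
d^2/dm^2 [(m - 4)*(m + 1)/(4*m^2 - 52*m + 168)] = (5*m^3 - 69*m^2 + 267*m - 191)/(m^6 - 39*m^5 + 633*m^4 - 5473*m^3 + 26586*m^2 - 68796*m + 74088)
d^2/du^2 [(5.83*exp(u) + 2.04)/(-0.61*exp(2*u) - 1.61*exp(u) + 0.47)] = (-2.169343*exp(4*u) + 2.68930699999999*exp(3*u) - 16.039218*exp(2*u) - 12.038917*exp(u) - 2.831515)*exp(u)/(0.226981*exp(6*u) + 1.797243*exp(5*u) + 4.218882*exp(4*u) + 1.403759*exp(3*u) - 3.250614*exp(2*u) + 1.066947*exp(u) - 0.103823)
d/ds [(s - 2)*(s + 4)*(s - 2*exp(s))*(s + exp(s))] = -s^3*exp(s) + 4*s^3 - 4*s^2*exp(2*s) - 5*s^2*exp(s) + 6*s^2 - 12*s*exp(2*s) + 4*s*exp(s) - 16*s + 28*exp(2*s) + 8*exp(s)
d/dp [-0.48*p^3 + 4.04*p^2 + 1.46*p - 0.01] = -1.44*p^2 + 8.08*p + 1.46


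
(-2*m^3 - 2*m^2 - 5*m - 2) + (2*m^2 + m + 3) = -2*m^3 - 4*m + 1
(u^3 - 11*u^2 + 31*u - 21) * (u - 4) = u^4 - 15*u^3 + 75*u^2 - 145*u + 84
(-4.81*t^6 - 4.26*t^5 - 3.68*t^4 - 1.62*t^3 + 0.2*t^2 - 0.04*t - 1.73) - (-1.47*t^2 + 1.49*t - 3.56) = -4.81*t^6 - 4.26*t^5 - 3.68*t^4 - 1.62*t^3 + 1.67*t^2 - 1.53*t + 1.83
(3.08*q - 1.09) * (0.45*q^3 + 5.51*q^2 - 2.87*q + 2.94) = 1.386*q^4 + 16.4803*q^3 - 14.8455*q^2 + 12.1835*q - 3.2046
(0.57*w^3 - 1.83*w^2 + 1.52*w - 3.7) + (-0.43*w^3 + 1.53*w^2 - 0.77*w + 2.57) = 0.14*w^3 - 0.3*w^2 + 0.75*w - 1.13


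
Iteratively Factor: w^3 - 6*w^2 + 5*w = (w)*(w^2 - 6*w + 5) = w*(w - 5)*(w - 1)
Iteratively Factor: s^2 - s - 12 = (s + 3)*(s - 4)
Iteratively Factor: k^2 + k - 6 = (k - 2)*(k + 3)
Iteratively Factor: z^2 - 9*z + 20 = (z - 5)*(z - 4)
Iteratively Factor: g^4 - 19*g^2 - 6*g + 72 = (g - 4)*(g^3 + 4*g^2 - 3*g - 18) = (g - 4)*(g + 3)*(g^2 + g - 6) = (g - 4)*(g + 3)^2*(g - 2)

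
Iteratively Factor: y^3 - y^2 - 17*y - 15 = (y - 5)*(y^2 + 4*y + 3) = (y - 5)*(y + 3)*(y + 1)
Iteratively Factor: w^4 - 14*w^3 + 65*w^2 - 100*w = (w - 5)*(w^3 - 9*w^2 + 20*w) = (w - 5)*(w - 4)*(w^2 - 5*w) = (w - 5)^2*(w - 4)*(w)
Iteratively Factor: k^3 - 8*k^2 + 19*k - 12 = (k - 4)*(k^2 - 4*k + 3) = (k - 4)*(k - 3)*(k - 1)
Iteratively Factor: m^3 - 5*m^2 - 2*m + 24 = (m + 2)*(m^2 - 7*m + 12) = (m - 4)*(m + 2)*(m - 3)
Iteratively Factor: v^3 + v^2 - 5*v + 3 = (v - 1)*(v^2 + 2*v - 3) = (v - 1)^2*(v + 3)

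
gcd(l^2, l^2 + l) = l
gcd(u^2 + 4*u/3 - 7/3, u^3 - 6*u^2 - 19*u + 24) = u - 1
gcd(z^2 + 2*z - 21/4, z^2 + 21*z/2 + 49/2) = z + 7/2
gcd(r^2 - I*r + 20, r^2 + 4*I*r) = r + 4*I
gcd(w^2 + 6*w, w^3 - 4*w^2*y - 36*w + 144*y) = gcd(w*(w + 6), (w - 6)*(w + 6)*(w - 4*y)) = w + 6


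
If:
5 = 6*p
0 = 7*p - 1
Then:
No Solution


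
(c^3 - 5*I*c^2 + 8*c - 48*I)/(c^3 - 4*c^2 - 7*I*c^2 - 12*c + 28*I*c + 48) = (c^2 - I*c + 12)/(c^2 - c*(4 + 3*I) + 12*I)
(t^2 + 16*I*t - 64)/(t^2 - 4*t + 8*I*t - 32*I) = (t + 8*I)/(t - 4)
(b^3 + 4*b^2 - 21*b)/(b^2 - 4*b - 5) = b*(-b^2 - 4*b + 21)/(-b^2 + 4*b + 5)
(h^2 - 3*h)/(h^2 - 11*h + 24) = h/(h - 8)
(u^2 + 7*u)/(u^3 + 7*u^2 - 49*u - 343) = u/(u^2 - 49)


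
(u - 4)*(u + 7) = u^2 + 3*u - 28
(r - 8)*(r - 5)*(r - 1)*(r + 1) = r^4 - 13*r^3 + 39*r^2 + 13*r - 40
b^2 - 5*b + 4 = (b - 4)*(b - 1)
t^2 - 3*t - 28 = (t - 7)*(t + 4)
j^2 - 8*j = j*(j - 8)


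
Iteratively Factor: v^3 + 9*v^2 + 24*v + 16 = (v + 4)*(v^2 + 5*v + 4) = (v + 1)*(v + 4)*(v + 4)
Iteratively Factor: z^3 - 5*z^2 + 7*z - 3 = (z - 3)*(z^2 - 2*z + 1) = (z - 3)*(z - 1)*(z - 1)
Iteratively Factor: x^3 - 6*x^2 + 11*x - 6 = (x - 2)*(x^2 - 4*x + 3) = (x - 2)*(x - 1)*(x - 3)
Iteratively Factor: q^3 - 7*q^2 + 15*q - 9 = (q - 1)*(q^2 - 6*q + 9) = (q - 3)*(q - 1)*(q - 3)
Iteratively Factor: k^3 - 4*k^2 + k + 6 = (k - 3)*(k^2 - k - 2) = (k - 3)*(k - 2)*(k + 1)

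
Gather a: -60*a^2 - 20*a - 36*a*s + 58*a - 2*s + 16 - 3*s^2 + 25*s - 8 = -60*a^2 + a*(38 - 36*s) - 3*s^2 + 23*s + 8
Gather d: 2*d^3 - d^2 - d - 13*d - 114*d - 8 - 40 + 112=2*d^3 - d^2 - 128*d + 64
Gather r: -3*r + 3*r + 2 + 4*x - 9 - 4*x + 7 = 0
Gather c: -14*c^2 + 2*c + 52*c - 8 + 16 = -14*c^2 + 54*c + 8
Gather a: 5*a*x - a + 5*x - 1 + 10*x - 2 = a*(5*x - 1) + 15*x - 3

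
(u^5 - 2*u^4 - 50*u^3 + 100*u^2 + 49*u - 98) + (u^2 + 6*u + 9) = u^5 - 2*u^4 - 50*u^3 + 101*u^2 + 55*u - 89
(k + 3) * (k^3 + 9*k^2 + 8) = k^4 + 12*k^3 + 27*k^2 + 8*k + 24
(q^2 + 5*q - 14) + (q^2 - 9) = 2*q^2 + 5*q - 23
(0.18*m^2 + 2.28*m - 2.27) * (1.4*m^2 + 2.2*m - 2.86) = 0.252*m^4 + 3.588*m^3 + 1.3232*m^2 - 11.5148*m + 6.4922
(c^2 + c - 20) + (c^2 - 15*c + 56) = 2*c^2 - 14*c + 36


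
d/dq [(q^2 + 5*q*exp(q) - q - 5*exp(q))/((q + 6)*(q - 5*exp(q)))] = ((q + 6)*(q - 5*exp(q))*(5*q*exp(q) + 2*q - 1) + (q + 6)*(5*exp(q) - 1)*(q^2 + 5*q*exp(q) - q - 5*exp(q)) + (q - 5*exp(q))*(-q^2 - 5*q*exp(q) + q + 5*exp(q)))/((q + 6)^2*(q - 5*exp(q))^2)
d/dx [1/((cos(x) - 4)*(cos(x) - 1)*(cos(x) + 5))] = 3*(cos(x)^2 - 7)*sin(x)/((cos(x) - 4)^2*(cos(x) - 1)^2*(cos(x) + 5)^2)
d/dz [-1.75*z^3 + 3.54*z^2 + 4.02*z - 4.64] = -5.25*z^2 + 7.08*z + 4.02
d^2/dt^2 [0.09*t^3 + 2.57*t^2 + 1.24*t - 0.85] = 0.54*t + 5.14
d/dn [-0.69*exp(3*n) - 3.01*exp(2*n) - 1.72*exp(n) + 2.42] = (-2.07*exp(2*n) - 6.02*exp(n) - 1.72)*exp(n)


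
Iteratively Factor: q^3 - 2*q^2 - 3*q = (q - 3)*(q^2 + q) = q*(q - 3)*(q + 1)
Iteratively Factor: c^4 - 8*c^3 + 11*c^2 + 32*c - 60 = (c - 5)*(c^3 - 3*c^2 - 4*c + 12) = (c - 5)*(c - 3)*(c^2 - 4) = (c - 5)*(c - 3)*(c - 2)*(c + 2)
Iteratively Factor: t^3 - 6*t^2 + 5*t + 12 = (t + 1)*(t^2 - 7*t + 12) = (t - 4)*(t + 1)*(t - 3)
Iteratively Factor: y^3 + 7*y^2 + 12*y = (y)*(y^2 + 7*y + 12) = y*(y + 4)*(y + 3)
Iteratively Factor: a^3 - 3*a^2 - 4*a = (a - 4)*(a^2 + a) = (a - 4)*(a + 1)*(a)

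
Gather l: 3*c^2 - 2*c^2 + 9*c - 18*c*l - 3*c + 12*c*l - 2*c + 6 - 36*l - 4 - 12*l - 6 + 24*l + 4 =c^2 + 4*c + l*(-6*c - 24)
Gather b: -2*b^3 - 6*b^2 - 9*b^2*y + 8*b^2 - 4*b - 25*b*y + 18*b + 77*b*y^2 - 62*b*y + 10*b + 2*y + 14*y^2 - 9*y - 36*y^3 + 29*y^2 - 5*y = -2*b^3 + b^2*(2 - 9*y) + b*(77*y^2 - 87*y + 24) - 36*y^3 + 43*y^2 - 12*y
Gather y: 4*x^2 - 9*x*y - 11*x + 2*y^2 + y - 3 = 4*x^2 - 11*x + 2*y^2 + y*(1 - 9*x) - 3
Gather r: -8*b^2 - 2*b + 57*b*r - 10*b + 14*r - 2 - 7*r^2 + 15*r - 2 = -8*b^2 - 12*b - 7*r^2 + r*(57*b + 29) - 4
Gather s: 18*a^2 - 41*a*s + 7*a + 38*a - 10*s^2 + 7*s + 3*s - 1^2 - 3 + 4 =18*a^2 + 45*a - 10*s^2 + s*(10 - 41*a)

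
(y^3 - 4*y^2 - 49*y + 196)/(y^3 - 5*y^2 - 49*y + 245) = (y - 4)/(y - 5)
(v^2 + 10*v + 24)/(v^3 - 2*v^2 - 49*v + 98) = (v^2 + 10*v + 24)/(v^3 - 2*v^2 - 49*v + 98)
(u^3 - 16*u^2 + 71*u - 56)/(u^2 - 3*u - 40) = (u^2 - 8*u + 7)/(u + 5)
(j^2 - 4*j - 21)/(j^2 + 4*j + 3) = (j - 7)/(j + 1)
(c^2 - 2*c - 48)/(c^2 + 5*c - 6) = (c - 8)/(c - 1)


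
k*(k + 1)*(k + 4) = k^3 + 5*k^2 + 4*k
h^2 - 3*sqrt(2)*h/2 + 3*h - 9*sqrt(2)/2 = (h + 3)*(h - 3*sqrt(2)/2)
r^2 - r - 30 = (r - 6)*(r + 5)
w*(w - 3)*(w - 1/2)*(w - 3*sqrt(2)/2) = w^4 - 7*w^3/2 - 3*sqrt(2)*w^3/2 + 3*w^2/2 + 21*sqrt(2)*w^2/4 - 9*sqrt(2)*w/4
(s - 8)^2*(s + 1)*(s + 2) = s^4 - 13*s^3 + 18*s^2 + 160*s + 128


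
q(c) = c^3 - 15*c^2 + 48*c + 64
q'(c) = 3*c^2 - 30*c + 48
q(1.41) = 104.66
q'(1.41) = 11.66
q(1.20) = 101.73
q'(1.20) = 16.32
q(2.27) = 107.36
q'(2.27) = -4.64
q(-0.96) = 3.21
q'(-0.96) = 79.56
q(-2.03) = -103.62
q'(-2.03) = 121.26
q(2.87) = 101.85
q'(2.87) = -13.39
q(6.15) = 24.47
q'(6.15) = -23.03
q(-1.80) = -76.83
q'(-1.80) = 111.72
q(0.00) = 64.00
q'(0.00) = 48.00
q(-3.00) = -242.00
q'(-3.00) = 165.00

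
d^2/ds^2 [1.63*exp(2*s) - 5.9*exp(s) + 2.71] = (6.52*exp(s) - 5.9)*exp(s)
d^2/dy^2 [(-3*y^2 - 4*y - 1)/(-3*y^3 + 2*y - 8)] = 2*(27*y^6 + 108*y^5 + 108*y^4 - 480*y^3 - 594*y^2 - 72*y + 260)/(27*y^9 - 54*y^7 + 216*y^6 + 36*y^5 - 288*y^4 + 568*y^3 + 96*y^2 - 384*y + 512)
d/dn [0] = 0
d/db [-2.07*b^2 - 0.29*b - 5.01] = -4.14*b - 0.29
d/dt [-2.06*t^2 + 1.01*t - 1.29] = 1.01 - 4.12*t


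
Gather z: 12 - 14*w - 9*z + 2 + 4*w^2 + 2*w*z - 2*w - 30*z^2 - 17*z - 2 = 4*w^2 - 16*w - 30*z^2 + z*(2*w - 26) + 12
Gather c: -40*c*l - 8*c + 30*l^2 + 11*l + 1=c*(-40*l - 8) + 30*l^2 + 11*l + 1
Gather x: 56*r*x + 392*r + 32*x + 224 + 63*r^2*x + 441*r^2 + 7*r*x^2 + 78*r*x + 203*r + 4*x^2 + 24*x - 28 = 441*r^2 + 595*r + x^2*(7*r + 4) + x*(63*r^2 + 134*r + 56) + 196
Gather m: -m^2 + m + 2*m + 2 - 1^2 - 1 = -m^2 + 3*m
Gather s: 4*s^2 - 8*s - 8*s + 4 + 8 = 4*s^2 - 16*s + 12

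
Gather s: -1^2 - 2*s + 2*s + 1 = 0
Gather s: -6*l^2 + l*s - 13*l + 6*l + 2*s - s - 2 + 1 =-6*l^2 - 7*l + s*(l + 1) - 1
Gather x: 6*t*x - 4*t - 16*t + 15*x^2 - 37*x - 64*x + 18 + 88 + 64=-20*t + 15*x^2 + x*(6*t - 101) + 170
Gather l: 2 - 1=1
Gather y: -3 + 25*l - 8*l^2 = -8*l^2 + 25*l - 3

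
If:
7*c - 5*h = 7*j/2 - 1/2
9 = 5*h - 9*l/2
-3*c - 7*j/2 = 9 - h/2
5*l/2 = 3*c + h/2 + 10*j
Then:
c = -30743/9862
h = -19431/4931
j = -2280/4931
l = -31452/4931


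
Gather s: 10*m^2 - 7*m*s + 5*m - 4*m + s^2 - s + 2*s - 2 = 10*m^2 + m + s^2 + s*(1 - 7*m) - 2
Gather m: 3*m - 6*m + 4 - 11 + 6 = -3*m - 1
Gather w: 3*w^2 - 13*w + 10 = 3*w^2 - 13*w + 10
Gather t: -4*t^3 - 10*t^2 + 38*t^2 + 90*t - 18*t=-4*t^3 + 28*t^2 + 72*t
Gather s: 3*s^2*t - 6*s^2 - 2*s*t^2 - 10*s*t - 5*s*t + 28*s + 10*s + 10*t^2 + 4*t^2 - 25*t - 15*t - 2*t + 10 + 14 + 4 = s^2*(3*t - 6) + s*(-2*t^2 - 15*t + 38) + 14*t^2 - 42*t + 28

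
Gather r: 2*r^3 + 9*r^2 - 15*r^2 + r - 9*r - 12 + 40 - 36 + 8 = 2*r^3 - 6*r^2 - 8*r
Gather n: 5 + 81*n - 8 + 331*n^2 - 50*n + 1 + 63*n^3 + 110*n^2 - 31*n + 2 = 63*n^3 + 441*n^2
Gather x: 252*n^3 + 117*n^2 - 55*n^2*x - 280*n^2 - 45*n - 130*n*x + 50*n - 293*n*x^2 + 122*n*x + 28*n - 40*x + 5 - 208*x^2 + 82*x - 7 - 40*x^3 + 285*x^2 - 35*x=252*n^3 - 163*n^2 + 33*n - 40*x^3 + x^2*(77 - 293*n) + x*(-55*n^2 - 8*n + 7) - 2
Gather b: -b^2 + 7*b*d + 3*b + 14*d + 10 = -b^2 + b*(7*d + 3) + 14*d + 10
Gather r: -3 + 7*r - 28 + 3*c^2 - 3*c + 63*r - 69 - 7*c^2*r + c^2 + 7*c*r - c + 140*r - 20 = 4*c^2 - 4*c + r*(-7*c^2 + 7*c + 210) - 120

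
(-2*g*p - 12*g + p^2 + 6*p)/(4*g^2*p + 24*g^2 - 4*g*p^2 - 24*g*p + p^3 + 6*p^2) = 1/(-2*g + p)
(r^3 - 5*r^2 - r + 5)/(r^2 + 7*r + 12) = (r^3 - 5*r^2 - r + 5)/(r^2 + 7*r + 12)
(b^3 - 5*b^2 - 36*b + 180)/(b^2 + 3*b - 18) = (b^2 - 11*b + 30)/(b - 3)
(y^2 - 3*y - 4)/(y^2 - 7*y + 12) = (y + 1)/(y - 3)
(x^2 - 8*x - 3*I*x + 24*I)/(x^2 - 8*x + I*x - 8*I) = (x - 3*I)/(x + I)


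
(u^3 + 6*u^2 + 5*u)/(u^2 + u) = u + 5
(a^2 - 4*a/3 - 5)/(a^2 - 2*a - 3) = (a + 5/3)/(a + 1)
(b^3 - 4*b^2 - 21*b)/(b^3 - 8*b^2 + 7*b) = (b + 3)/(b - 1)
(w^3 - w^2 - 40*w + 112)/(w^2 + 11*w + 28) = (w^2 - 8*w + 16)/(w + 4)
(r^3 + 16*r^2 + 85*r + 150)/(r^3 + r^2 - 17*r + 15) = (r^2 + 11*r + 30)/(r^2 - 4*r + 3)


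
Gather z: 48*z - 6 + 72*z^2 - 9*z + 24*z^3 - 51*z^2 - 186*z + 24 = 24*z^3 + 21*z^2 - 147*z + 18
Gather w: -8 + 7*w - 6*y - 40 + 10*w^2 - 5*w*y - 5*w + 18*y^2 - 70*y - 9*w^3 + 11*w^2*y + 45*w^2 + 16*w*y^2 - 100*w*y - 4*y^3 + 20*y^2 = -9*w^3 + w^2*(11*y + 55) + w*(16*y^2 - 105*y + 2) - 4*y^3 + 38*y^2 - 76*y - 48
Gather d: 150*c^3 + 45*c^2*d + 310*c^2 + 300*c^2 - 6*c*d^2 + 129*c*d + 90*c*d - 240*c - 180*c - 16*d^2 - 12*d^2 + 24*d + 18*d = 150*c^3 + 610*c^2 - 420*c + d^2*(-6*c - 28) + d*(45*c^2 + 219*c + 42)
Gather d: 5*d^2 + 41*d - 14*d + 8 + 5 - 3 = 5*d^2 + 27*d + 10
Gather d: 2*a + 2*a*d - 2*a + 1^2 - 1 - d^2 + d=-d^2 + d*(2*a + 1)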